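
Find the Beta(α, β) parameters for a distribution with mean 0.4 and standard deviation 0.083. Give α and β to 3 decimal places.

α = 13.535, β = 20.303

σ² = 0.083² = 0.006889.
With s = α+β, Var = μ(1−μ)/(s+1), so s+1 = (0.4×0.6)/0.006889 = 34.8381 and s = 33.8381.
α = μs = 13.535, β = (1−μ)s = 20.303.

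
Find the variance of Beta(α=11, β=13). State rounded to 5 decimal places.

0.00993

μ = 11/24 = 0.458333; Var = μ(1−μ)/(α+β+1) = 0.2482639/25 = 0.00993.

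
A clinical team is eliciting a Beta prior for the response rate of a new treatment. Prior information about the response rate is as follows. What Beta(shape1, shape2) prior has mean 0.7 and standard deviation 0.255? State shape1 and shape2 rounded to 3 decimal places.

shape1 = 1.561, shape2 = 0.669

First σ² = 0.065025. Setting shape1 = μn, shape2 = (1−μ)n with n = shape1+shape2,
μ(1−μ)/(n+1) = 0.065025 ⇒ n+1 = 0.21/0.065025 = 3.2295 ⇒ n = 2.2295.
Hence shape1 = 0.7×2.2295 = 1.561, shape2 = 0.3×2.2295 = 0.669.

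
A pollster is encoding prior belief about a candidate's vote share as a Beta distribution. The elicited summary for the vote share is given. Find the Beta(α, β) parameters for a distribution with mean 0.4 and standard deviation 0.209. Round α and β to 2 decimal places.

α = 1.80, β = 2.70

Variance = 0.209² = 0.043681. The moment-matching identity α+β = μ(1−μ)/Var − 1 gives
α+β = 0.24/0.043681 − 1 = 4.4944, so α = μ·4.4944 = 1.80 and β = (1−μ)·4.4944 = 2.70.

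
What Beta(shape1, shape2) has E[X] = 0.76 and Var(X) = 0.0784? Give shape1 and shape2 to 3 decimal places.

Write ν = shape1+shape2; then shape1 = μν and Var = μ(1−μ)/(ν+1).
ν = μ(1−μ)/Var − 1 = 0.1824/0.0784 − 1 = 1.3265.
shape1 = 0.76·1.3265 = 1.008, shape2 = 0.24·1.3265 = 0.318.

shape1 = 1.008, shape2 = 0.318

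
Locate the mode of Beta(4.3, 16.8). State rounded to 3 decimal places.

0.173

The density x^(α−1)(1−x)^(β−1) is maximised at (α−1)/(α+β−2) = 3.3/19.1 = 0.173.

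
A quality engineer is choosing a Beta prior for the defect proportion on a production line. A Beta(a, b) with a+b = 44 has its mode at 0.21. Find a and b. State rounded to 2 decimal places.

a = 9.82, b = 34.18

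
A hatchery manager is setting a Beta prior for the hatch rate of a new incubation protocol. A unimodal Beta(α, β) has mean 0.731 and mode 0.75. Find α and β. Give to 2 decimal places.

With s = α+β: μ = α/s and mode = (α−1)/(s−2). Eliminating α = μs,
μs − 1 = m(s−2) ⇒ s(μ−m) = 1−2m ⇒ s = -0.50/-0.019 = 26.3158.
So α = μs = 19.24, β = (1−μ)s = 7.08.

α = 19.24, β = 7.08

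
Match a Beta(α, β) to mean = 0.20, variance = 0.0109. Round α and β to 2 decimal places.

By moment matching, α+β = μ(1−μ)/σ² − 1 = (0.20·0.80)/0.0109 − 1 = 14.6789 − 1 = 13.6789.
Since α/(α+β) = μ, α = 0.20·13.6789 = 2.74 and β = 0.80·13.6789 = 10.94.

α = 2.74, β = 10.94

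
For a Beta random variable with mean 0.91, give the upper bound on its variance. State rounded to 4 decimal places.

0.0819

For fixed mean μ the Beta variance is μ(1−μ)/(α+β+1), increasing as α+β decreases.
Its least upper bound (not attained) is μ(1−μ) = 0.91·0.09 = 0.0819.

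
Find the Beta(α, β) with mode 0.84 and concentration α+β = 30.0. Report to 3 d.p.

α = 24.520, β = 5.480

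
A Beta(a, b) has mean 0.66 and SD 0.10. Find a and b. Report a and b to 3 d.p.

a = 14.150, b = 7.290

σ² = 0.10² = 0.0100.
With s = a+b, Var = μ(1−μ)/(s+1), so s+1 = (0.66×0.34)/0.0100 = 22.4400 and s = 21.4400.
a = μs = 14.150, b = (1−μ)s = 7.290.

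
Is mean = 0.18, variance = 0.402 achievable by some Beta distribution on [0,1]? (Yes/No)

No

A Beta with mean μ has variance μ(1−μ)/(α+β+1) < μ(1−μ).
Here μ(1−μ) = 0.18×0.82 = 0.1476, and 0.402 ≥ 0.1476.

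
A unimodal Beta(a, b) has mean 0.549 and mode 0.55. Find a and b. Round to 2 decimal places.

a = 54.90, b = 45.10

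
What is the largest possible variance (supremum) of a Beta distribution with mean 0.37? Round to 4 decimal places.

For fixed mean μ the Beta variance is μ(1−μ)/(α+β+1), increasing as α+β decreases.
Its least upper bound (not attained) is μ(1−μ) = 0.37·0.63 = 0.2331.

0.2331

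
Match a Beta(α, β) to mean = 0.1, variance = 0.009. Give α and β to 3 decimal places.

α = 0.900, β = 8.100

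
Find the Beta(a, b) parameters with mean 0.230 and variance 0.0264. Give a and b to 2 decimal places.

By moment matching, a+b = μ(1−μ)/σ² − 1 = (0.230·0.770)/0.0264 − 1 = 6.7083 − 1 = 5.7083.
Since a/(a+b) = μ, a = 0.230·5.7083 = 1.31 and b = 0.770·5.7083 = 4.40.

a = 1.31, b = 4.40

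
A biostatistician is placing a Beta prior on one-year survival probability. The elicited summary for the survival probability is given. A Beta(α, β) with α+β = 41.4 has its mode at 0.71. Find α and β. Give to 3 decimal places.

α = 28.974, β = 12.426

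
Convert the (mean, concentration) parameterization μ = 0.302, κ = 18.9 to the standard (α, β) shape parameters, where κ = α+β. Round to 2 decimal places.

α = 5.71, β = 13.19

Split κ in proportion μ : (1−μ): α = 0.302·18.9 = 5.71, β = 18.9 − 5.71 = 13.19.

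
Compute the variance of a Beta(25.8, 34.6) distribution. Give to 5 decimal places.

0.00399

Var = αβ/[(α+β)²(α+β+1)] = (25.8×34.6)/(60.4²×61.4) = 892.68/223997.024 = 0.00399.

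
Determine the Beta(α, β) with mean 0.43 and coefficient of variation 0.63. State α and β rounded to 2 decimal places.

α = 1.01, β = 1.33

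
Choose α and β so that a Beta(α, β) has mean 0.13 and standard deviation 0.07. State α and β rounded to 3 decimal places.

First σ² = 0.0049. Setting α = μn, β = (1−μ)n with n = α+β,
μ(1−μ)/(n+1) = 0.0049 ⇒ n+1 = 0.1131/0.0049 = 23.0816 ⇒ n = 22.0816.
Hence α = 0.13×22.0816 = 2.871, β = 0.87×22.0816 = 19.211.

α = 2.871, β = 19.211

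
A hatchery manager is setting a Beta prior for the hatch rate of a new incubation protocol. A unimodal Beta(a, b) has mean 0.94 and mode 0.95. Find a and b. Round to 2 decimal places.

With s = a+b: μ = a/s and mode = (a−1)/(s−2). Eliminating a = μs,
μs − 1 = m(s−2) ⇒ s(μ−m) = 1−2m ⇒ s = -0.90/-0.01 = 90.0000.
So a = μs = 84.60, b = (1−μ)s = 5.40.

a = 84.60, b = 5.40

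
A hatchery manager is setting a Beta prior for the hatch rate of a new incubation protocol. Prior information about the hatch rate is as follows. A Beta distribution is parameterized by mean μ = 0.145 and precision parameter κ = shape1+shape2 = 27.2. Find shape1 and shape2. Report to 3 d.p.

shape1 = 3.944, shape2 = 23.256

Split κ in proportion μ : (1−μ): shape1 = 0.145·27.2 = 3.944, shape2 = 27.2 − 3.944 = 23.256.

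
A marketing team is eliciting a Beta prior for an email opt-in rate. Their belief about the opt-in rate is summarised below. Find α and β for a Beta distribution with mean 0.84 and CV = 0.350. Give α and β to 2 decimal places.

σ = CV·μ = 0.350×0.84 = 0.29400, so σ² = 0.086436.
s+1 = μ(1−μ)/σ² = 0.1344/0.086436 = 1.5549, so s = α+β = 0.5549.
α = μs = 0.47, β = (1−μ)s = 0.09.

α = 0.47, β = 0.09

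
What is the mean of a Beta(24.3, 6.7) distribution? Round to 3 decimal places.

E[X] = α/(α+β) = 24.3/31.0 = 0.784.

0.784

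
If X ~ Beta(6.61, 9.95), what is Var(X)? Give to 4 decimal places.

Var = αβ/[(α+β)²(α+β+1)] = (6.61×9.95)/(16.56²×17.56) = 65.7695/4815.542016 = 0.0137.

0.0137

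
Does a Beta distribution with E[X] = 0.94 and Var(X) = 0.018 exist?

Yes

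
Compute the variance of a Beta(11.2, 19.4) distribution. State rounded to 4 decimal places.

0.0073

μ = 11.2/30.6 = 0.366013; Var = μ(1−μ)/(α+β+1) = 0.2320475/31.6 = 0.0073.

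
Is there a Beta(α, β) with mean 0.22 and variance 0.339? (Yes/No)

No

The Beta variance bound is σ² < μ(1−μ).
Here μ(1−μ) = 0.22×0.78 = 0.1716, and 0.339 ≥ 0.1716.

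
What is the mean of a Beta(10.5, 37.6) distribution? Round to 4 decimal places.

E[X] = α/(α+β) = 10.5/48.1 = 0.2183.

0.2183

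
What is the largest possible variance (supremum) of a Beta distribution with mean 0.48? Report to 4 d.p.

0.2496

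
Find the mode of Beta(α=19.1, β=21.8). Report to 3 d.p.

0.465

With α,β > 1, mode = (α−1)/(α+β−2) = 18.1/38.9 = 0.465.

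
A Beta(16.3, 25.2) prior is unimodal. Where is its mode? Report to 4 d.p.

0.3873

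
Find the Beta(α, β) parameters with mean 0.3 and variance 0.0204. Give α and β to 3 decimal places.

α = 2.788, β = 6.506

Write ν = α+β; then α = μν and Var = μ(1−μ)/(ν+1).
ν = μ(1−μ)/Var − 1 = 0.21/0.0204 − 1 = 9.2941.
α = 0.3·9.2941 = 2.788, β = 0.7·9.2941 = 6.506.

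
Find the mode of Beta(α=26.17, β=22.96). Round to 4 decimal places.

0.5341

With α,β > 1, mode = (α−1)/(α+β−2) = 25.17/47.13 = 0.5341.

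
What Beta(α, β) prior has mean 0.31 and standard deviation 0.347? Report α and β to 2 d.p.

α = 0.24, β = 0.54

σ² = 0.347² = 0.120409.
With s = α+β, Var = μ(1−μ)/(s+1), so s+1 = (0.31×0.69)/0.120409 = 1.7764 and s = 0.7764.
α = μs = 0.24, β = (1−μ)s = 0.54.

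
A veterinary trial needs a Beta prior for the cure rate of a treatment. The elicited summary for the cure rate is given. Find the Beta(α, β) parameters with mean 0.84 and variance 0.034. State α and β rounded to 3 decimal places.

Let s = α+β. The Beta variance is μ(1−μ)/(s+1).
So s+1 = μ(1−μ)/σ² = (0.84×0.16)/0.034 = 0.1344/0.034 = 3.9529, giving s = 2.9529.
Then α = μs = 0.84×2.9529 = 2.480 and β = (1−μ)s = 0.16×2.9529 = 0.472.

α = 2.480, β = 0.472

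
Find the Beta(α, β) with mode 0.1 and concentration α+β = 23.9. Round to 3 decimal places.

Since the density peak of Beta(α,β) is at (α−1)/(α+β−2),
α = 1 + 0.1(23.9−2) = 3.190 and β = 23.9 − 3.190 = 20.710.

α = 3.190, β = 20.710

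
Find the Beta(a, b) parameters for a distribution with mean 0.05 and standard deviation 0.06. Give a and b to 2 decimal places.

Variance = 0.06² = 0.0036. The moment-matching identity a+b = μ(1−μ)/Var − 1 gives
a+b = 0.0475/0.0036 − 1 = 12.1944, so a = μ·12.1944 = 0.61 and b = (1−μ)·12.1944 = 11.58.

a = 0.61, b = 11.58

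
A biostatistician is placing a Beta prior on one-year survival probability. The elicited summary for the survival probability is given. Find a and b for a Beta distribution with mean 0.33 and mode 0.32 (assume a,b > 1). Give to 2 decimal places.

a = 11.88, b = 24.12

With s = a+b: μ = a/s and mode = (a−1)/(s−2). Eliminating a = μs,
μs − 1 = m(s−2) ⇒ s(μ−m) = 1−2m ⇒ s = 0.36/0.01 = 36.0000.
So a = μs = 11.88, b = (1−μ)s = 24.12.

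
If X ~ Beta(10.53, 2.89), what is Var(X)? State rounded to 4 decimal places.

0.0117

α+β = 13.42 and αβ = 30.4317, so Var = αβ/[(α+β)²(α+β+1)] = 30.4317/2596.990088 = 0.0117.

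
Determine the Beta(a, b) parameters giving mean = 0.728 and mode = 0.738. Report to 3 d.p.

With s = a+b: μ = a/s and mode = (a−1)/(s−2). Eliminating a = μs,
μs − 1 = m(s−2) ⇒ s(μ−m) = 1−2m ⇒ s = -0.476/-0.010 = 47.6000.
So a = μs = 34.653, b = (1−μ)s = 12.947.

a = 34.653, b = 12.947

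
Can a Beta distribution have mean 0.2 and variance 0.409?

The Beta variance bound is σ² < μ(1−μ).
Here μ(1−μ) = 0.2×0.8 = 0.16, and 0.409 ≥ 0.16.

No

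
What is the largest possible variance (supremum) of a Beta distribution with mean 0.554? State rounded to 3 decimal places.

0.247

For fixed mean μ the Beta variance is μ(1−μ)/(α+β+1), increasing as α+β decreases.
Its least upper bound (not attained) is μ(1−μ) = 0.554·0.446 = 0.247.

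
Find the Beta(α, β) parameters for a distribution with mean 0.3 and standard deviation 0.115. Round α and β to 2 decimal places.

First σ² = 0.013225. Setting α = μn, β = (1−μ)n with n = α+β,
μ(1−μ)/(n+1) = 0.013225 ⇒ n+1 = 0.21/0.013225 = 15.8790 ⇒ n = 14.8790.
Hence α = 0.3×14.8790 = 4.46, β = 0.7×14.8790 = 10.42.

α = 4.46, β = 10.42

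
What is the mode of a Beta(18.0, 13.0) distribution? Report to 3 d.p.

With α,β > 1, mode = (α−1)/(α+β−2) = 17.0/29.0 = 0.586.

0.586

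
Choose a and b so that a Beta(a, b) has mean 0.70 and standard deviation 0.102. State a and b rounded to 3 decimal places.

Variance = 0.102² = 0.010404. The moment-matching identity a+b = μ(1−μ)/Var − 1 gives
a+b = 0.2100/0.010404 − 1 = 19.1845, so a = μ·19.1845 = 13.429 and b = (1−μ)·19.1845 = 5.755.

a = 13.429, b = 5.755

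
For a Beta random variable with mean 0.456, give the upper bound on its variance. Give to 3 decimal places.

For fixed mean μ the Beta variance is μ(1−μ)/(α+β+1), increasing as α+β decreases.
Its least upper bound (not attained) is μ(1−μ) = 0.456·0.544 = 0.248.

0.248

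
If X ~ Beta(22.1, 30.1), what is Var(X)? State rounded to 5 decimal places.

0.00459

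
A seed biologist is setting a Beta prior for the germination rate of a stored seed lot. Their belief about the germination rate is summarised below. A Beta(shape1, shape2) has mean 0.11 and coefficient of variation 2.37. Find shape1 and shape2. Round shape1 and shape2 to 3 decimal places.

shape1 = 0.048, shape2 = 0.392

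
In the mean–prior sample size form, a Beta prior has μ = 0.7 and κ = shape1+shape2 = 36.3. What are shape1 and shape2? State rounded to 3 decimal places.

Split κ in proportion μ : (1−μ): shape1 = 0.7·36.3 = 25.410, shape2 = 36.3 − 25.410 = 10.890.

shape1 = 25.410, shape2 = 10.890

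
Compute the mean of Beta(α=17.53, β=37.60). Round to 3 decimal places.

The Beta mean is α/(α+β) = 17.53/(17.53+37.60) = 0.318.

0.318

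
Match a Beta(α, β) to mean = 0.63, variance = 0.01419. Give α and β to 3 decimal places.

α = 9.719, β = 5.708

Let s = α+β. The Beta variance is μ(1−μ)/(s+1).
So s+1 = μ(1−μ)/σ² = (0.63×0.37)/0.01419 = 0.2331/0.01419 = 16.4271, giving s = 15.4271.
Then α = μs = 0.63×15.4271 = 9.719 and β = (1−μ)s = 0.37×15.4271 = 5.708.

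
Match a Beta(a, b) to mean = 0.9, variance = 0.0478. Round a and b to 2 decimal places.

By moment matching, a+b = μ(1−μ)/σ² − 1 = (0.9·0.1)/0.0478 − 1 = 1.8828 − 1 = 0.8828.
Since a/(a+b) = μ, a = 0.9·0.8828 = 0.79 and b = 0.1·0.8828 = 0.09.

a = 0.79, b = 0.09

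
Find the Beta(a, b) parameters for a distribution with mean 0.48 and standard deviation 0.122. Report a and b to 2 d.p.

a = 7.57, b = 8.20

First σ² = 0.014884. Setting a = μn, b = (1−μ)n with n = a+b,
μ(1−μ)/(n+1) = 0.014884 ⇒ n+1 = 0.2496/0.014884 = 16.7697 ⇒ n = 15.7697.
Hence a = 0.48×15.7697 = 7.57, b = 0.52×15.7697 = 8.20.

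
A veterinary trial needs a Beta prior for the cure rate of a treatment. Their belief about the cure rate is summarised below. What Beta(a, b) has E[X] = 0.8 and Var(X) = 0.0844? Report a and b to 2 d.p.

By moment matching, a+b = μ(1−μ)/σ² − 1 = (0.8·0.2)/0.0844 − 1 = 1.8957 − 1 = 0.8957.
Since a/(a+b) = μ, a = 0.8·0.8957 = 0.72 and b = 0.2·0.8957 = 0.18.

a = 0.72, b = 0.18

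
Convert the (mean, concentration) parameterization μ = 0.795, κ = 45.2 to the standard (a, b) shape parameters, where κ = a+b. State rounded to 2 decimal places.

a = 35.93, b = 9.27

Split κ in proportion μ : (1−μ): a = 0.795·45.2 = 35.93, b = 45.2 − 35.93 = 9.27.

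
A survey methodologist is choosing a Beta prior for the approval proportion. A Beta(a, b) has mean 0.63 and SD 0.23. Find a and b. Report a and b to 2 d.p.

a = 2.15, b = 1.26

First σ² = 0.0529. Setting a = μn, b = (1−μ)n with n = a+b,
μ(1−μ)/(n+1) = 0.0529 ⇒ n+1 = 0.2331/0.0529 = 4.4064 ⇒ n = 3.4064.
Hence a = 0.63×3.4064 = 2.15, b = 0.37×3.4064 = 1.26.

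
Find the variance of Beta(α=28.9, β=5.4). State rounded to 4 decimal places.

0.0038

μ = 28.9/34.3 = 0.842566; Var = μ(1−μ)/(α+β+1) = 0.1326488/35.3 = 0.0038.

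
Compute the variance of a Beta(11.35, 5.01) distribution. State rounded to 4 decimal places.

0.0122

α+β = 16.36 and αβ = 56.8635, so Var = αβ/[(α+β)²(α+β+1)] = 56.8635/4646.397056 = 0.0122.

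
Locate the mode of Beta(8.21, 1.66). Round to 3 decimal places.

The density x^(α−1)(1−x)^(β−1) is maximised at (α−1)/(α+β−2) = 7.21/7.87 = 0.916.

0.916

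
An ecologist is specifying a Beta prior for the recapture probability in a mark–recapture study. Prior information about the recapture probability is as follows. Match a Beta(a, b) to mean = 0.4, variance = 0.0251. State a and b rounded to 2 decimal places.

a = 3.42, b = 5.14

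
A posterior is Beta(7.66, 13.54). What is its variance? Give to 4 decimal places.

0.0104

μ = 7.66/21.20 = 0.361321; Var = μ(1−μ)/(α+β+1) = 0.2307681/22.20 = 0.0104.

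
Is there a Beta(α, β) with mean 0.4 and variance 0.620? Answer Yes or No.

A Beta with mean μ has variance μ(1−μ)/(α+β+1) < μ(1−μ).
Here μ(1−μ) = 0.4×0.6 = 0.24, and 0.620 ≥ 0.24.

No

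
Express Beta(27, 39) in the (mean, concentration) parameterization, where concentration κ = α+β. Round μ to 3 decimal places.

μ = 0.409, κ = 66

κ = α+β = 27+39 = 66; μ = α/κ = 27/66 = 0.409.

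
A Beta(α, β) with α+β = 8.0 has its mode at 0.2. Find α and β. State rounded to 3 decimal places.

For α,β>1 the mode is (α−1)/(α+β−2), so α = mode·(κ−2)+1 = 0.2×6.0+1 = 2.200.
And β = (1−mode)·(κ−2)+1 = 0.8×6.0+1 = 5.800.

α = 2.200, β = 5.800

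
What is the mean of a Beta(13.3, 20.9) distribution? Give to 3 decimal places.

0.389

E[X] = α/(α+β) = 13.3/34.2 = 0.389.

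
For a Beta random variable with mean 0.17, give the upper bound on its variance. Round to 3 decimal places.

Var = μ(1−μ)/(α+β+1), which approaches μ(1−μ) as α+β → 0.
So the supremum is μ(1−μ) = 0.17×0.83 = 0.141.

0.141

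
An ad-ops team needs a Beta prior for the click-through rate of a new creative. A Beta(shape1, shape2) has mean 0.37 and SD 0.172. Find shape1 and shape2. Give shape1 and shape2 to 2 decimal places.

shape1 = 2.55, shape2 = 4.33

Variance = 0.172² = 0.029584. The moment-matching identity shape1+shape2 = μ(1−μ)/Var − 1 gives
shape1+shape2 = 0.2331/0.029584 − 1 = 6.8793, so shape1 = μ·6.8793 = 2.55 and shape2 = (1−μ)·6.8793 = 4.33.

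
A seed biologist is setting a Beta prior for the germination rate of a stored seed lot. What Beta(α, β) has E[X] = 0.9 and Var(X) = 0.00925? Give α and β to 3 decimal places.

α = 7.857, β = 0.873

By moment matching, α+β = μ(1−μ)/σ² − 1 = (0.9·0.1)/0.00925 − 1 = 9.7297 − 1 = 8.7297.
Since α/(α+β) = μ, α = 0.9·8.7297 = 7.857 and β = 0.1·8.7297 = 0.873.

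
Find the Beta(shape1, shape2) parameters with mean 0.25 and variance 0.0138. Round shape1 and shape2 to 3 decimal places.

shape1 = 3.147, shape2 = 9.440

Let s = shape1+shape2. The Beta variance is μ(1−μ)/(s+1).
So s+1 = μ(1−μ)/σ² = (0.25×0.75)/0.0138 = 0.1875/0.0138 = 13.5870, giving s = 12.5870.
Then shape1 = μs = 0.25×12.5870 = 3.147 and shape2 = (1−μ)s = 0.75×12.5870 = 9.440.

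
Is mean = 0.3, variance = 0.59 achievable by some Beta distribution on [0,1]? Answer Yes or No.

For any Beta, Var(X) < E[X]·(1−E[X]).
Here μ(1−μ) = 0.3×0.7 = 0.21, and 0.59 ≥ 0.21.

No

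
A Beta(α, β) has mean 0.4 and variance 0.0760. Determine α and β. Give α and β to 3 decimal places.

By moment matching, α+β = μ(1−μ)/σ² − 1 = (0.4·0.6)/0.0760 − 1 = 3.1579 − 1 = 2.1579.
Since α/(α+β) = μ, α = 0.4·2.1579 = 0.863 and β = 0.6·2.1579 = 1.295.

α = 0.863, β = 1.295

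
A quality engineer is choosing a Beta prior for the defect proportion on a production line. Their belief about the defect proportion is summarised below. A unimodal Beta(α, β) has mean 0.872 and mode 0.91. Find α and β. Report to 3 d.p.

With s = α+β: μ = α/s and mode = (α−1)/(s−2). Eliminating α = μs,
μs − 1 = m(s−2) ⇒ s(μ−m) = 1−2m ⇒ s = -0.82/-0.038 = 21.5789.
So α = μs = 18.817, β = (1−μ)s = 2.762.

α = 18.817, β = 2.762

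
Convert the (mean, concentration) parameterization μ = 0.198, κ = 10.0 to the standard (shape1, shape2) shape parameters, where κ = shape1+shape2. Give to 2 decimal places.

shape1 = 1.98, shape2 = 8.02

shape1 = μκ = 0.198×10.0 = 1.98 and shape2 = (1−μ)κ = 0.802×10.0 = 8.02.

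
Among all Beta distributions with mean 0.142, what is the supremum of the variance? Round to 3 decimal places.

0.122

Var = μ(1−μ)/(α+β+1), which approaches μ(1−μ) as α+β → 0.
So the supremum is μ(1−μ) = 0.142×0.858 = 0.122.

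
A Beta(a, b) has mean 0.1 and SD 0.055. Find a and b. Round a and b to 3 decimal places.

a = 2.875, b = 25.877

σ² = 0.055² = 0.003025.
With s = a+b, Var = μ(1−μ)/(s+1), so s+1 = (0.1×0.9)/0.003025 = 29.7521 and s = 28.7521.
a = μs = 2.875, b = (1−μ)s = 25.877.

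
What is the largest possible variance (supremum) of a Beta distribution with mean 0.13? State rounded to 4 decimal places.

0.1131

Var = μ(1−μ)/(α+β+1), which approaches μ(1−μ) as α+β → 0.
So the supremum is μ(1−μ) = 0.13×0.87 = 0.1131.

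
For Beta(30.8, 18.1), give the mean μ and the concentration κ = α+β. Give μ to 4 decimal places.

μ = 0.6299, κ = 48.9

κ = α+β = 30.8+18.1 = 48.9; μ = α/κ = 30.8/48.9 = 0.6299.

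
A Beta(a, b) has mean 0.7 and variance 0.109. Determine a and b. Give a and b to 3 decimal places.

a = 0.649, b = 0.278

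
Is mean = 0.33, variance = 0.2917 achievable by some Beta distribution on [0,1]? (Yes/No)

A Beta with mean μ has variance μ(1−μ)/(α+β+1) < μ(1−μ).
Here μ(1−μ) = 0.33×0.67 = 0.2211, and 0.2917 ≥ 0.2211.

No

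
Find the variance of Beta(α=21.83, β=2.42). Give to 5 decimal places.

0.00356

Var = αβ/[(α+β)²(α+β+1)] = (21.83×2.42)/(24.25²×25.25) = 52.8286/14848.578125 = 0.00356.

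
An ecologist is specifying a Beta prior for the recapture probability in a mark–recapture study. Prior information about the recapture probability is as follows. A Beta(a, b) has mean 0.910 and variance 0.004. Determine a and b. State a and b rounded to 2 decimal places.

a = 17.72, b = 1.75

Write ν = a+b; then a = μν and Var = μ(1−μ)/(ν+1).
ν = μ(1−μ)/Var − 1 = 0.081900/0.004 − 1 = 19.4750.
a = 0.910·19.4750 = 17.72, b = 0.090·19.4750 = 1.75.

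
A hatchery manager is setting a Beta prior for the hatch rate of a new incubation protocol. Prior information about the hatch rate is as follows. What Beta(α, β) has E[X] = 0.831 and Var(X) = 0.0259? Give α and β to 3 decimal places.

Write ν = α+β; then α = μν and Var = μ(1−μ)/(ν+1).
ν = μ(1−μ)/Var − 1 = 0.140439/0.0259 − 1 = 4.4224.
α = 0.831·4.4224 = 3.675, β = 0.169·4.4224 = 0.747.

α = 3.675, β = 0.747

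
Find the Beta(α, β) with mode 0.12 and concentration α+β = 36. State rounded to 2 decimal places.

α = 5.08, β = 30.92

Since the density peak of Beta(α,β) is at (α−1)/(α+β−2),
α = 1 + 0.12(36−2) = 5.08 and β = 36 − 5.08 = 30.92.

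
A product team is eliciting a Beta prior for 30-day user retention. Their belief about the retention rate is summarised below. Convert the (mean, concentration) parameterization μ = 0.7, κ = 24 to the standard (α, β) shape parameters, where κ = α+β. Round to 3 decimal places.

α = μκ = 0.7×24 = 16.800 and β = (1−μ)κ = 0.3×24 = 7.200.

α = 16.800, β = 7.200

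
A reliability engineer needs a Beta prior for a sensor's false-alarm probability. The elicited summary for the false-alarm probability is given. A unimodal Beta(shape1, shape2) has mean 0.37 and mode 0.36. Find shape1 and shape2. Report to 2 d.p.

Let s = shape1+shape2. Mean gives shape1 = μs = 0.37s; mode gives (shape1−1)/(s−2) = 0.36.
Substituting: 0.37s − 1 = 0.36(s−2) = 0.36s − 0.72, so 0.01s = 0.28 and s = 28.0000.
Then shape1 = 0.37×28.0000 = 10.36 and shape2 = s−shape1 = 17.64.

shape1 = 10.36, shape2 = 17.64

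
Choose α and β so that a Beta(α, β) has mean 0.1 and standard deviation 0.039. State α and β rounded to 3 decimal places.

α = 5.817, β = 52.354

First σ² = 0.001521. Setting α = μn, β = (1−μ)n with n = α+β,
μ(1−μ)/(n+1) = 0.001521 ⇒ n+1 = 0.09/0.001521 = 59.1716 ⇒ n = 58.1716.
Hence α = 0.1×58.1716 = 5.817, β = 0.9×58.1716 = 52.354.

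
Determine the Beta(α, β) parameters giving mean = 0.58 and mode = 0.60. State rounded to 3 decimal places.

α = 5.800, β = 4.200

With s = α+β: μ = α/s and mode = (α−1)/(s−2). Eliminating α = μs,
μs − 1 = m(s−2) ⇒ s(μ−m) = 1−2m ⇒ s = -0.20/-0.02 = 10.0000.
So α = μs = 5.800, β = (1−μ)s = 4.200.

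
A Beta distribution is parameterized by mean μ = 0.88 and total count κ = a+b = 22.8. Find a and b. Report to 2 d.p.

a = 20.06, b = 2.74

Split κ in proportion μ : (1−μ): a = 0.88·22.8 = 20.06, b = 22.8 − 20.06 = 2.74.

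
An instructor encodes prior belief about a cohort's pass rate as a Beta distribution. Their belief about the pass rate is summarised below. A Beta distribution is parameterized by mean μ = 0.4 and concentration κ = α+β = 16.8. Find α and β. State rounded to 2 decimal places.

Split κ in proportion μ : (1−μ): α = 0.4·16.8 = 6.72, β = 16.8 − 6.72 = 10.08.

α = 6.72, β = 10.08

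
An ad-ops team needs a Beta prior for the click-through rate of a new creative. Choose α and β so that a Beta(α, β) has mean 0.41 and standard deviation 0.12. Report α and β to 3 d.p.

α = 6.477, β = 9.321

Variance = 0.12² = 0.0144. The moment-matching identity α+β = μ(1−μ)/Var − 1 gives
α+β = 0.2419/0.0144 − 1 = 15.7986, so α = μ·15.7986 = 6.477 and β = (1−μ)·15.7986 = 9.321.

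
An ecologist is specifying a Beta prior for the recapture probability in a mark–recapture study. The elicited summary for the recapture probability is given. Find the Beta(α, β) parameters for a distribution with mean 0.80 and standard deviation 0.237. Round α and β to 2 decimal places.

α = 1.48, β = 0.37

σ² = 0.237² = 0.056169.
With s = α+β, Var = μ(1−μ)/(s+1), so s+1 = (0.80×0.20)/0.056169 = 2.8485 and s = 1.8485.
α = μs = 1.48, β = (1−μ)s = 0.37.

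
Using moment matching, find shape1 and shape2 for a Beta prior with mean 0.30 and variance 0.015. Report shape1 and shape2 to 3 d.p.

shape1 = 3.900, shape2 = 9.100

By moment matching, shape1+shape2 = μ(1−μ)/σ² − 1 = (0.30·0.70)/0.015 − 1 = 14.0000 − 1 = 13.0000.
Since shape1/(shape1+shape2) = μ, shape1 = 0.30·13.0000 = 3.900 and shape2 = 0.70·13.0000 = 9.100.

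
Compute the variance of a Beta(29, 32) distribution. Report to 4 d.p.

0.0040

μ = 29/61 = 0.475410; Var = μ(1−μ)/(α+β+1) = 0.2493953/62 = 0.0040.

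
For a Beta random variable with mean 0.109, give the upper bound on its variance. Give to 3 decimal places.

0.097

Var = μ(1−μ)/(α+β+1), which approaches μ(1−μ) as α+β → 0.
So the supremum is μ(1−μ) = 0.109×0.891 = 0.097.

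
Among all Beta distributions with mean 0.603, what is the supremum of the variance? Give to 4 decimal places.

0.2394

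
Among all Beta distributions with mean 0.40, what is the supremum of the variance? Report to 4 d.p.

0.2400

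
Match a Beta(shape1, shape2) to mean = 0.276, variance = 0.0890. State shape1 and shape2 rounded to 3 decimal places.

Let s = shape1+shape2. The Beta variance is μ(1−μ)/(s+1).
So s+1 = μ(1−μ)/σ² = (0.276×0.724)/0.0890 = 0.199824/0.0890 = 2.2452, giving s = 1.2452.
Then shape1 = μs = 0.276×1.2452 = 0.344 and shape2 = (1−μ)s = 0.724×1.2452 = 0.902.

shape1 = 0.344, shape2 = 0.902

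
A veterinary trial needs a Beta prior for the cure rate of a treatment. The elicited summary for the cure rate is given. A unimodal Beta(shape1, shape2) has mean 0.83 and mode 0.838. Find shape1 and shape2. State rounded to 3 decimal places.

shape1 = 70.135, shape2 = 14.365

With s = shape1+shape2: μ = shape1/s and mode = (shape1−1)/(s−2). Eliminating shape1 = μs,
μs − 1 = m(s−2) ⇒ s(μ−m) = 1−2m ⇒ s = -0.676/-0.008 = 84.5000.
So shape1 = μs = 70.135, shape2 = (1−μ)s = 14.365.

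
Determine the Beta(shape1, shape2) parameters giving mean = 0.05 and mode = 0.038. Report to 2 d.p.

shape1 = 3.85, shape2 = 73.15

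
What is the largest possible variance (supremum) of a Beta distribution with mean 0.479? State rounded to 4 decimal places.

0.2496

For fixed mean μ the Beta variance is μ(1−μ)/(α+β+1), increasing as α+β decreases.
Its least upper bound (not attained) is μ(1−μ) = 0.479·0.521 = 0.2496.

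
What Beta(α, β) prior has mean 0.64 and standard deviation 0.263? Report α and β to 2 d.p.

First σ² = 0.069169. Setting α = μn, β = (1−μ)n with n = α+β,
μ(1−μ)/(n+1) = 0.069169 ⇒ n+1 = 0.2304/0.069169 = 3.3310 ⇒ n = 2.3310.
Hence α = 0.64×2.3310 = 1.49, β = 0.36×2.3310 = 0.84.

α = 1.49, β = 0.84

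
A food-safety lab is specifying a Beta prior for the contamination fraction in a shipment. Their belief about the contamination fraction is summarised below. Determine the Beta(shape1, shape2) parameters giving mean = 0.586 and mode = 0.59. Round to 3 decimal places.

Let s = shape1+shape2. Mean gives shape1 = μs = 0.586s; mode gives (shape1−1)/(s−2) = 0.59.
Substituting: 0.586s − 1 = 0.59(s−2) = 0.59s − 1.18, so -0.004s = -0.18 and s = 45.0000.
Then shape1 = 0.586×45.0000 = 26.370 and shape2 = s−shape1 = 18.630.

shape1 = 26.370, shape2 = 18.630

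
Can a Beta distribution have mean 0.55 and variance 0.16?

Yes

A Beta with mean μ has variance μ(1−μ)/(α+β+1) < μ(1−μ).
Here μ(1−μ) = 0.55×0.45 = 0.2475, and 0.16 < 0.2475.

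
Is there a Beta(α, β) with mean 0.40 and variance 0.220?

Yes

The Beta variance bound is σ² < μ(1−μ).
Here μ(1−μ) = 0.40×0.60 = 0.2400, and 0.220 < 0.2400.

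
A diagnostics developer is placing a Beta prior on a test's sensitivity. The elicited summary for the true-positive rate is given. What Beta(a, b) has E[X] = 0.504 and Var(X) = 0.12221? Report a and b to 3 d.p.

a = 0.527, b = 0.519

Let s = a+b. The Beta variance is μ(1−μ)/(s+1).
So s+1 = μ(1−μ)/σ² = (0.504×0.496)/0.12221 = 0.249984/0.12221 = 2.0455, giving s = 1.0455.
Then a = μs = 0.504×1.0455 = 0.527 and b = (1−μ)s = 0.496×1.0455 = 0.519.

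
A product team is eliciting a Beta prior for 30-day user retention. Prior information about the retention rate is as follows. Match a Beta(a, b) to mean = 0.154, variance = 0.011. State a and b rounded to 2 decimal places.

a = 1.67, b = 9.17

By moment matching, a+b = μ(1−μ)/σ² − 1 = (0.154·0.846)/0.011 − 1 = 11.8440 − 1 = 10.8440.
Since a/(a+b) = μ, a = 0.154·10.8440 = 1.67 and b = 0.846·10.8440 = 9.17.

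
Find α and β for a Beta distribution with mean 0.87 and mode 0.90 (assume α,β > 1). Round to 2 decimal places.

α = 23.20, β = 3.47

With s = α+β: μ = α/s and mode = (α−1)/(s−2). Eliminating α = μs,
μs − 1 = m(s−2) ⇒ s(μ−m) = 1−2m ⇒ s = -0.80/-0.03 = 26.6667.
So α = μs = 23.20, β = (1−μ)s = 3.47.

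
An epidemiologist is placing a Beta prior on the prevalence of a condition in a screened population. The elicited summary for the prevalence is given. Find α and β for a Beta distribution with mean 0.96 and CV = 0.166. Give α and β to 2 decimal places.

Var = (CV·μ)² = (0.166×0.96)² = 0.025396.
α+β = μ(1−μ)/Var − 1 = 0.0384/0.025396 − 1 = 0.5121.
Thus α = 0.96·0.5121 = 0.49 and β = 0.04·0.5121 = 0.02.

α = 0.49, β = 0.02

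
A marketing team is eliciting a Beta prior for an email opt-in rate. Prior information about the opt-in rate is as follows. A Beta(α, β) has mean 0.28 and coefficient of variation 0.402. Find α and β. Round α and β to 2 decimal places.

σ = CV·μ = 0.402×0.28 = 0.11256, so σ² = 0.012670.
s+1 = μ(1−μ)/σ² = 0.2016/0.012670 = 15.9119, so s = α+β = 14.9119.
α = μs = 4.18, β = (1−μ)s = 10.74.

α = 4.18, β = 10.74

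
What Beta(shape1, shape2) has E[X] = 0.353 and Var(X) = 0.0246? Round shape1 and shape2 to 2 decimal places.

shape1 = 2.92, shape2 = 5.36

Write ν = shape1+shape2; then shape1 = μν and Var = μ(1−μ)/(ν+1).
ν = μ(1−μ)/Var − 1 = 0.228391/0.0246 − 1 = 8.2842.
shape1 = 0.353·8.2842 = 2.92, shape2 = 0.647·8.2842 = 5.36.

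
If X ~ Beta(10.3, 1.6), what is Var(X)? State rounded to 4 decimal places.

0.0090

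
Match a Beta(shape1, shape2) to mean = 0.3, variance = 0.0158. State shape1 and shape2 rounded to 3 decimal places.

shape1 = 3.687, shape2 = 8.604

Write ν = shape1+shape2; then shape1 = μν and Var = μ(1−μ)/(ν+1).
ν = μ(1−μ)/Var − 1 = 0.21/0.0158 − 1 = 12.2911.
shape1 = 0.3·12.2911 = 3.687, shape2 = 0.7·12.2911 = 8.604.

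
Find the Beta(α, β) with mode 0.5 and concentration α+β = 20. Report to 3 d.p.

α = 10.000, β = 10.000

For α,β>1 the mode is (α−1)/(α+β−2), so α = mode·(κ−2)+1 = 0.5×18+1 = 10.000.
And β = (1−mode)·(κ−2)+1 = 0.5×18+1 = 10.000.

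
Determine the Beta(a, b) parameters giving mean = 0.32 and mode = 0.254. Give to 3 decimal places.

Let s = a+b. Mean gives a = μs = 0.32s; mode gives (a−1)/(s−2) = 0.254.
Substituting: 0.32s − 1 = 0.254(s−2) = 0.254s − 0.508, so 0.066s = 0.492 and s = 7.4545.
Then a = 0.32×7.4545 = 2.385 and b = s−a = 5.069.

a = 2.385, b = 5.069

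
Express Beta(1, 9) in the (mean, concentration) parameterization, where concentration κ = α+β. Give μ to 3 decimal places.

κ = α+β = 1+9 = 10; μ = α/κ = 1/10 = 0.100.

μ = 0.100, κ = 10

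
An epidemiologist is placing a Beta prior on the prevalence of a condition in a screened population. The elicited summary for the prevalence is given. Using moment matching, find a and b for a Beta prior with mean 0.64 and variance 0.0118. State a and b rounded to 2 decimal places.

a = 11.86, b = 6.67

Let s = a+b. The Beta variance is μ(1−μ)/(s+1).
So s+1 = μ(1−μ)/σ² = (0.64×0.36)/0.0118 = 0.2304/0.0118 = 19.5254, giving s = 18.5254.
Then a = μs = 0.64×18.5254 = 11.86 and b = (1−μ)s = 0.36×18.5254 = 6.67.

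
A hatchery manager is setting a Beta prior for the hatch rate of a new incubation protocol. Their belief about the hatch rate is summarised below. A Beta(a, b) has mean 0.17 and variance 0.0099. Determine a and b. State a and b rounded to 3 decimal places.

a = 2.253, b = 11.000

By moment matching, a+b = μ(1−μ)/σ² − 1 = (0.17·0.83)/0.0099 − 1 = 14.2525 − 1 = 13.2525.
Since a/(a+b) = μ, a = 0.17·13.2525 = 2.253 and b = 0.83·13.2525 = 11.000.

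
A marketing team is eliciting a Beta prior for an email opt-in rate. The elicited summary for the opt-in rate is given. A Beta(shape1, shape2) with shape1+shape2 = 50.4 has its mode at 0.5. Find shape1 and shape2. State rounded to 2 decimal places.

shape1 = 25.20, shape2 = 25.20

Mode = (shape1−1)/(κ−2) with κ = shape1+shape2, so shape1−1 = 0.5·48.4 = 24.20.
shape1 = 25.20; shape2 = κ − shape1 = 25.20.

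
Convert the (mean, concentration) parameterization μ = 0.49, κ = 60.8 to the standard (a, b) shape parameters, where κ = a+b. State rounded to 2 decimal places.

Split κ in proportion μ : (1−μ): a = 0.49·60.8 = 29.79, b = 60.8 − 29.79 = 31.01.

a = 29.79, b = 31.01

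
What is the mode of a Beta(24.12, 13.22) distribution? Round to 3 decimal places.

0.654

The density x^(α−1)(1−x)^(β−1) is maximised at (α−1)/(α+β−2) = 23.12/35.34 = 0.654.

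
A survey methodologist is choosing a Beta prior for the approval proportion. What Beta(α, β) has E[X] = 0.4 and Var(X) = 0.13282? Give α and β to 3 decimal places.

By moment matching, α+β = μ(1−μ)/σ² − 1 = (0.4·0.6)/0.13282 − 1 = 1.8070 − 1 = 0.8070.
Since α/(α+β) = μ, α = 0.4·0.8070 = 0.323 and β = 0.6·0.8070 = 0.484.

α = 0.323, β = 0.484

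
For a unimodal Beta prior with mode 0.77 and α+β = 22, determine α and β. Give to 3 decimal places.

Since the density peak of Beta(α,β) is at (α−1)/(α+β−2),
α = 1 + 0.77(22−2) = 16.400 and β = 22 − 16.400 = 5.600.

α = 16.400, β = 5.600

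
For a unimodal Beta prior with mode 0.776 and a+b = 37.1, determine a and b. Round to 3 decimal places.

a = 28.238, b = 8.862

For a,b>1 the mode is (a−1)/(a+b−2), so a = mode·(κ−2)+1 = 0.776×35.1+1 = 28.238.
And b = (1−mode)·(κ−2)+1 = 0.224×35.1+1 = 8.862.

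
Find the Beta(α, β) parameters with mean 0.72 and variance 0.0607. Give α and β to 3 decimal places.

α = 1.671, β = 0.650

Write ν = α+β; then α = μν and Var = μ(1−μ)/(ν+1).
ν = μ(1−μ)/Var − 1 = 0.2016/0.0607 − 1 = 2.3213.
α = 0.72·2.3213 = 1.671, β = 0.28·2.3213 = 0.650.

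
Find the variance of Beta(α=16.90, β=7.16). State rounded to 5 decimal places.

0.00834

α+β = 24.06 and αβ = 121.0040, so Var = αβ/[(α+β)²(α+β+1)] = 121.0040/14506.823016 = 0.00834.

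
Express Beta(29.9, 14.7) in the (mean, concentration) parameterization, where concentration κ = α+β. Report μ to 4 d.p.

μ = 0.6704, κ = 44.6

κ = α+β = 29.9+14.7 = 44.6; μ = α/κ = 29.9/44.6 = 0.6704.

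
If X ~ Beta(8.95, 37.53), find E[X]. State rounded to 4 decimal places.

0.1926

E[X] = α/(α+β) = 8.95/46.48 = 0.1926.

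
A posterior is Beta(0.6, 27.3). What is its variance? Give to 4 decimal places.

Var = αβ/[(α+β)²(α+β+1)] = (0.6×27.3)/(27.9²×28.9) = 16.38/22496.049 = 0.0007.

0.0007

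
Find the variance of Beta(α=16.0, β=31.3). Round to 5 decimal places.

0.00463

α+β = 47.3 and αβ = 500.80, so Var = αβ/[(α+β)²(α+β+1)] = 500.80/108061.107 = 0.00463.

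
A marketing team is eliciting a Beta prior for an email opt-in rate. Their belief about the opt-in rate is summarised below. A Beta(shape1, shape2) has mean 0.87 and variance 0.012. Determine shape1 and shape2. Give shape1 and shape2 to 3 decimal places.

Let s = shape1+shape2. The Beta variance is μ(1−μ)/(s+1).
So s+1 = μ(1−μ)/σ² = (0.87×0.13)/0.012 = 0.1131/0.012 = 9.4250, giving s = 8.4250.
Then shape1 = μs = 0.87×8.4250 = 7.330 and shape2 = (1−μ)s = 0.13×8.4250 = 1.095.

shape1 = 7.330, shape2 = 1.095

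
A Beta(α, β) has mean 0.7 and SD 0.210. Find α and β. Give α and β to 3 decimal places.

α = 2.633, β = 1.129

σ² = 0.210² = 0.044100.
With s = α+β, Var = μ(1−μ)/(s+1), so s+1 = (0.7×0.3)/0.044100 = 4.7619 and s = 3.7619.
α = μs = 2.633, β = (1−μ)s = 1.129.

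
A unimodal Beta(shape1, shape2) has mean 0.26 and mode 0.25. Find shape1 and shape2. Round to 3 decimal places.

Let s = shape1+shape2. Mean gives shape1 = μs = 0.26s; mode gives (shape1−1)/(s−2) = 0.25.
Substituting: 0.26s − 1 = 0.25(s−2) = 0.25s − 0.50, so 0.01s = 0.50 and s = 50.0000.
Then shape1 = 0.26×50.0000 = 13.000 and shape2 = s−shape1 = 37.000.

shape1 = 13.000, shape2 = 37.000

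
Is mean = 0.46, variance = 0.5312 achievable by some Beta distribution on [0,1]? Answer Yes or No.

No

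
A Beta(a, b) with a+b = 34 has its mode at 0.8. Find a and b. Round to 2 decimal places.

Since the density peak of Beta(a,b) is at (a−1)/(a+b−2),
a = 1 + 0.8(34−2) = 26.60 and b = 34 − 26.60 = 7.40.

a = 26.60, b = 7.40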